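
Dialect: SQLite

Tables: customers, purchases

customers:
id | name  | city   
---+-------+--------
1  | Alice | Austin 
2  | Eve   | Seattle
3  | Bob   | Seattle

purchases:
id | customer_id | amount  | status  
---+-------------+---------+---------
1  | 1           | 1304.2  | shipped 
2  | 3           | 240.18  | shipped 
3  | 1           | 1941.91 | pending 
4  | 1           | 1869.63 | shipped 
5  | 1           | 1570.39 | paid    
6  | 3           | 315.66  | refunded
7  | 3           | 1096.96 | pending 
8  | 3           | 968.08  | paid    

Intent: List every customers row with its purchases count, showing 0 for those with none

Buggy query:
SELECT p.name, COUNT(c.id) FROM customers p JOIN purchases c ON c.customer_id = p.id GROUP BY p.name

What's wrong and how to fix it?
Bug: INNER JOIN drops customers rows that have no matching purchases rows

Fix: Use LEFT JOIN so parents without children still appear (COUNT(c.id) gives 0)

Corrected query:
SELECT p.name, COUNT(c.id) FROM customers p LEFT JOIN purchases c ON c.customer_id = p.id GROUP BY p.name

Result:
name  | COUNT(c.id)
------+------------
Alice | 4          
Bob   | 4          
Eve   | 0          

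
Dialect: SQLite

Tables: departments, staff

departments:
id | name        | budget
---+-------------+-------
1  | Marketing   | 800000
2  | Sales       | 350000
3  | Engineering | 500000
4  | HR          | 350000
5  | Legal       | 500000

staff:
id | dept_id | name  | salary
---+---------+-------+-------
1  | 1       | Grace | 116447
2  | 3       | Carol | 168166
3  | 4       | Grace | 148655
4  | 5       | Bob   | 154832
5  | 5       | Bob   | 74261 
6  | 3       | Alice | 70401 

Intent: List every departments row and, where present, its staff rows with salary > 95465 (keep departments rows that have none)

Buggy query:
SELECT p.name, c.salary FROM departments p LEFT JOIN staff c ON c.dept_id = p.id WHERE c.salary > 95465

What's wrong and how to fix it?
Bug: A WHERE condition on the right-hand table after LEFT JOIN drops unmatched parents

Fix: Move the right-table condition into the ON clause so unmatched parents are kept

Corrected query:
SELECT p.name, c.salary FROM departments p LEFT JOIN staff c ON c.dept_id = p.id AND c.salary > 95465

Result:
name        | salary
------------+-------
Marketing   | 116447
Sales       | NULL  
Engineering | 168166
HR          | 148655
Legal       | 154832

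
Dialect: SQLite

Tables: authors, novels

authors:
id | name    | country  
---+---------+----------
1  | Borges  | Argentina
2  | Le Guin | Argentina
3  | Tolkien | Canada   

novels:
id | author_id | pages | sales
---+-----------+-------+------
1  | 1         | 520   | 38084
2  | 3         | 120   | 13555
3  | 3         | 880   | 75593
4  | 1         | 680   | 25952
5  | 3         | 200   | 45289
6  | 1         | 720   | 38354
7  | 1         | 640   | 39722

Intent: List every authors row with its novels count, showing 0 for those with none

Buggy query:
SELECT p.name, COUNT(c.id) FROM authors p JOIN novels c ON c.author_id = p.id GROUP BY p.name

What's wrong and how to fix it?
Bug: An inner join excludes parents with zero children

Fix: Use LEFT JOIN so parents without children still appear (COUNT(c.id) gives 0)

Corrected query:
SELECT p.name, COUNT(c.id) FROM authors p LEFT JOIN novels c ON c.author_id = p.id GROUP BY p.name

Result:
name    | COUNT(c.id)
--------+------------
Borges  | 4          
Le Guin | 0          
Tolkien | 3          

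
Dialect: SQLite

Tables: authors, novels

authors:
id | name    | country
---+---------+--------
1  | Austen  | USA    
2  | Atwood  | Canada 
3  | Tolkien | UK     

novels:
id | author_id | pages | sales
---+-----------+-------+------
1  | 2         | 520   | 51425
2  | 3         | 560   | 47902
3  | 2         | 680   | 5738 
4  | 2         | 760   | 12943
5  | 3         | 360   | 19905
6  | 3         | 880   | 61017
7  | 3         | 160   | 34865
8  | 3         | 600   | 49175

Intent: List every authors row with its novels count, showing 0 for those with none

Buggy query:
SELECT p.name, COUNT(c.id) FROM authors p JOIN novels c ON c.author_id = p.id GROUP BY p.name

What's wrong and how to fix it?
Bug: INNER JOIN drops authors rows that have no matching novels rows

Fix: Use LEFT JOIN so parents without children still appear (COUNT(c.id) gives 0)

Corrected query:
SELECT p.name, COUNT(c.id) FROM authors p LEFT JOIN novels c ON c.author_id = p.id GROUP BY p.name

Result:
name    | COUNT(c.id)
--------+------------
Atwood  | 3          
Austen  | 0          
Tolkien | 5          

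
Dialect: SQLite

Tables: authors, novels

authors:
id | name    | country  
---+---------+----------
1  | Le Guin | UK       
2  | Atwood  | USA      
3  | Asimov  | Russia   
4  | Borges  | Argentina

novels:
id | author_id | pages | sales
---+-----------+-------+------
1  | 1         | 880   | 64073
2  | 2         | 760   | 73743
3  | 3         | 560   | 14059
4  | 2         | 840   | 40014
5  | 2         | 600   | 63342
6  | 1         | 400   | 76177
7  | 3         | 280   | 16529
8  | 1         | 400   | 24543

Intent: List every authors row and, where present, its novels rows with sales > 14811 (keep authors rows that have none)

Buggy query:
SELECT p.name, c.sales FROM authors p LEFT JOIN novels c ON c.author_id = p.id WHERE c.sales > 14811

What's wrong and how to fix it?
Bug: Filtering c.sales in WHERE discards the NULL rows produced by LEFT JOIN, turning it into an inner join

Fix: Put 'c.sales > 14811' in the JOIN's ON clause instead of WHERE

Corrected query:
SELECT p.name, c.sales FROM authors p LEFT JOIN novels c ON c.author_id = p.id AND c.sales > 14811

Result:
name    | sales
--------+------
Le Guin | 24543
Le Guin | 64073
Le Guin | 76177
Atwood  | 40014
Atwood  | 63342
Atwood  | 73743
Asimov  | 16529
Borges  | NULL 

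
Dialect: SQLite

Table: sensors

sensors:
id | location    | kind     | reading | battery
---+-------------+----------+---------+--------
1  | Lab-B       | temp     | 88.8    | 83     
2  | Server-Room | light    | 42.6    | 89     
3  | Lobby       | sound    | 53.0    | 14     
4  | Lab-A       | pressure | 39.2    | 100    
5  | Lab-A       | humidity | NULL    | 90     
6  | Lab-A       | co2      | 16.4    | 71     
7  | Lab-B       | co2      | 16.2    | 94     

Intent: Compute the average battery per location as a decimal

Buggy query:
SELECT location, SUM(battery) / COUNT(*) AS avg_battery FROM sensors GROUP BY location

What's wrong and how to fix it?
Bug: Both operands are integers, so '/' performs integer division and truncates

Fix: Cast one side to REAL so the division keeps the fractional part

Corrected query:
SELECT location, SUM(battery) * 1.0 / COUNT(*) AS avg_battery FROM sensors GROUP BY location

Result:
location    | avg_battery
------------+------------
Lab-A       | 87         
Lab-B       | 88.5       
Lobby       | 14         
Server-Room | 89         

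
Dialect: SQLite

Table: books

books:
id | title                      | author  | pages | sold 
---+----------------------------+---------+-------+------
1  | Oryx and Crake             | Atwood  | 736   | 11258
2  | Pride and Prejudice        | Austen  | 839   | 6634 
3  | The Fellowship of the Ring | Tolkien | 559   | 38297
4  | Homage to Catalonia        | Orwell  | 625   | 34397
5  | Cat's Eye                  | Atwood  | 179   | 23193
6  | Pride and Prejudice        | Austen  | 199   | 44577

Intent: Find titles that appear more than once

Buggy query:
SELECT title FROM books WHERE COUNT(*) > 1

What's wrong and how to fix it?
Bug: COUNT(*) is an aggregate and cannot be used in WHERE

Fix: GROUP BY title, then filter groups with HAVING COUNT(*) > 1

Corrected query:
SELECT title FROM books GROUP BY title HAVING COUNT(*) > 1

Result:
title              
-------------------
Pride and Prejudice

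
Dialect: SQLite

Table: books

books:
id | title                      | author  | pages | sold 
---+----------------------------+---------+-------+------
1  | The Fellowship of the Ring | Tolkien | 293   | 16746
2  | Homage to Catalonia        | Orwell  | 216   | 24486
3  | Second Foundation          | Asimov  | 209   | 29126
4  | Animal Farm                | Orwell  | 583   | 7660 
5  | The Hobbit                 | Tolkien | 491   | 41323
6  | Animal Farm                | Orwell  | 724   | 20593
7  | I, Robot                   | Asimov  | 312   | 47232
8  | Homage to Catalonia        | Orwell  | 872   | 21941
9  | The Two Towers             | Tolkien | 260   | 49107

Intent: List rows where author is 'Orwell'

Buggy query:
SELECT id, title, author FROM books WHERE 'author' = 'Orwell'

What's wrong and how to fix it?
Bug: Single quotes denote string literals in SQL; the column name is being compared as a constant string

Fix: Reference the column as author without single quotes

Corrected query:
SELECT id, title, author FROM books WHERE author = 'Orwell'

Result:
id | title               | author
---+---------------------+-------
2  | Homage to Catalonia | Orwell
4  | Animal Farm         | Orwell
6  | Animal Farm         | Orwell
8  | Homage to Catalonia | Orwell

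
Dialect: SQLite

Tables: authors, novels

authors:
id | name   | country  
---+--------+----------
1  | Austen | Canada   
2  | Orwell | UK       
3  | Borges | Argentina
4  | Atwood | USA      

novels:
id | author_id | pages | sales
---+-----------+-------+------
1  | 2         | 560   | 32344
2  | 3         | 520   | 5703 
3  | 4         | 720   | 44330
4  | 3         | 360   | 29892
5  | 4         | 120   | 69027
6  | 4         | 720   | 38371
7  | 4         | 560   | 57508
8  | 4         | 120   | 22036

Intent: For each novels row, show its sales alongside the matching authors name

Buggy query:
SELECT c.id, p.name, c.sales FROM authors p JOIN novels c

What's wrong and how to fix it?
Bug: JOIN with no ON clause produces a cartesian product; every novels row pairs with every authors row

Fix: Add ON c.author_id = p.id to the JOIN

Corrected query:
SELECT c.id, p.name, c.sales FROM authors p JOIN novels c ON c.author_id = p.id

Result:
id | name   | sales
---+--------+------
1  | Orwell | 32344
2  | Borges | 5703 
3  | Atwood | 44330
4  | Borges | 29892
5  | Atwood | 69027
6  | Atwood | 38371
7  | Atwood | 57508
8  | Atwood | 22036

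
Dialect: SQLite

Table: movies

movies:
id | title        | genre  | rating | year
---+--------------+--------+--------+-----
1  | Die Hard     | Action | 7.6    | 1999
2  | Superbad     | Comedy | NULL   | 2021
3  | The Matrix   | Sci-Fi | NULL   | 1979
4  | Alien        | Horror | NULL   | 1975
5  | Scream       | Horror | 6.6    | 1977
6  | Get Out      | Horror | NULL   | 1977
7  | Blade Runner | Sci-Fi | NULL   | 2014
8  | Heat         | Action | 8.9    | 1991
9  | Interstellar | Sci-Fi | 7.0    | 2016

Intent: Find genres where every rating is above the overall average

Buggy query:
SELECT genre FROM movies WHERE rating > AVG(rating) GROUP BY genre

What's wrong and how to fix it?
Bug: WHERE evaluates per row before aggregation, so AVG() is unavailable

Fix: Compute the overall average in a scalar subquery and compare each group's MIN against it in HAVING

Corrected query:
SELECT genre FROM movies GROUP BY genre HAVING MIN(rating) > (SELECT AVG(rating) FROM movies)

Result:
genre 
------
Action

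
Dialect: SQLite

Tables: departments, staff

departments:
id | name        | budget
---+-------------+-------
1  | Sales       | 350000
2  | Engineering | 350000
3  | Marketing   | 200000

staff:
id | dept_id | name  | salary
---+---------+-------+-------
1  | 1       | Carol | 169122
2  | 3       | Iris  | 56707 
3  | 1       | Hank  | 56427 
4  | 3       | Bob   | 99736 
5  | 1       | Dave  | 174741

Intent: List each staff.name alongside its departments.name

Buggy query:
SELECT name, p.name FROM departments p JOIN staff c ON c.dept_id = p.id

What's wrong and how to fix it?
Bug: 'name' exists in both joined tables, so the database can't tell which one is meant

Fix: Qualify the column with its table alias (c.name)

Corrected query:
SELECT c.name, p.name FROM departments p JOIN staff c ON c.dept_id = p.id

Result:
name  | name     
------+----------
Carol | Sales    
Iris  | Marketing
Hank  | Sales    
Bob   | Marketing
Dave  | Sales    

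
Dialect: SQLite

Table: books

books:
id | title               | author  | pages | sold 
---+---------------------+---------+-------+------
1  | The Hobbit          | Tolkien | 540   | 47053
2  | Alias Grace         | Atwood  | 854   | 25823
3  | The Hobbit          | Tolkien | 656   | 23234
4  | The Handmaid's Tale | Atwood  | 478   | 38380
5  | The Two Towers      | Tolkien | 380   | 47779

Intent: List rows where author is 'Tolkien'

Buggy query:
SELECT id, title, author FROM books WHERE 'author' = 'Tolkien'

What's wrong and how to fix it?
Bug: 'author' in single quotes is a string literal, not the column; the comparison is literal-vs-literal and never true

Fix: Remove the quotes around the column name (or use double quotes for an identifier)

Corrected query:
SELECT id, title, author FROM books WHERE author = 'Tolkien'

Result:
id | title          | author 
---+----------------+--------
1  | The Hobbit     | Tolkien
3  | The Hobbit     | Tolkien
5  | The Two Towers | Tolkien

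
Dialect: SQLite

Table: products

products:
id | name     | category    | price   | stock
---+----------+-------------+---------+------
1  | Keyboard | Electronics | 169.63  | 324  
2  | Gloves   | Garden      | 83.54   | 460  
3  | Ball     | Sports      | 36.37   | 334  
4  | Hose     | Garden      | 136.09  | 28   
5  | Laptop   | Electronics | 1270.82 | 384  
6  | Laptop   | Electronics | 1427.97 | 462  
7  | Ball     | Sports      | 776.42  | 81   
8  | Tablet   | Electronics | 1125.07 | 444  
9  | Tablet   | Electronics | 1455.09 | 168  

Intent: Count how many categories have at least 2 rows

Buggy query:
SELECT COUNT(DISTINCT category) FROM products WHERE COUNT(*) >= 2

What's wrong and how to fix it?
Bug: WHERE filters individual rows, not groups, so a group-level COUNT is invalid there

Fix: Use a subquery that GROUPs and filters with HAVING, then count its rows

Corrected query:
SELECT COUNT(*) FROM (SELECT category FROM products GROUP BY category HAVING COUNT(*) >= 2)

Result:
COUNT(*)
--------
3       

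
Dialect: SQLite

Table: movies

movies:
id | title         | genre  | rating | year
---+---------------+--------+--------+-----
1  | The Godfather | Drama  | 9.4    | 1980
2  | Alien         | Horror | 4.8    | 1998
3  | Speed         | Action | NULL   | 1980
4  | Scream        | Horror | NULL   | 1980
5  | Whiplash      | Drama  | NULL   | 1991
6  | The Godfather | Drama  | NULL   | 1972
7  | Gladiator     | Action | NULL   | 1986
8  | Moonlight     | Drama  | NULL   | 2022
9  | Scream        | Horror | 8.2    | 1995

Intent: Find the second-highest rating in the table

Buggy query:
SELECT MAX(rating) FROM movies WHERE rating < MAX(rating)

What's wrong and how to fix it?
Bug: The inner MAX is an aggregate inside WHERE, which is not allowed

Fix: Put the inner MAX in a scalar subquery

Corrected query:
SELECT MAX(rating) FROM movies WHERE rating < (SELECT MAX(rating) FROM movies)

Result:
MAX(rating)
-----------
8.2        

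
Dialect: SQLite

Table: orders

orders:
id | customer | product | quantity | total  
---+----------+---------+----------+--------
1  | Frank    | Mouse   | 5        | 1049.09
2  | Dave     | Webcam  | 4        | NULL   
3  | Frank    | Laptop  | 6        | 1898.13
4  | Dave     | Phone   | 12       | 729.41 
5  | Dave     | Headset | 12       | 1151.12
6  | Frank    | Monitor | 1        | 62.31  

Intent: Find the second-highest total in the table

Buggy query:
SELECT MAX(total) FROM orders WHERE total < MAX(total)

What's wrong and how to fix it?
Bug: The inner MAX is an aggregate inside WHERE, which is not allowed

Fix: Compute the overall MAX in a subquery, then take MAX of rows below it

Corrected query:
SELECT MAX(total) FROM orders WHERE total < (SELECT MAX(total) FROM orders)

Result:
MAX(total)
----------
1151.12   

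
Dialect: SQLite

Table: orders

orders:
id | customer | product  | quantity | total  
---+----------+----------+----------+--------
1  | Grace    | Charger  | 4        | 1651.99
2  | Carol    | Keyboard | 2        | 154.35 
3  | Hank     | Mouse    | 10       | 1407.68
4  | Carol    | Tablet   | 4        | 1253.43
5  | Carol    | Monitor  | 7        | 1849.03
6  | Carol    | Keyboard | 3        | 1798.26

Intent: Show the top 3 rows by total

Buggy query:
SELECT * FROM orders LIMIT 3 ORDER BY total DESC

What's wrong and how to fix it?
Bug: ORDER BY cannot follow LIMIT; LIMIT is the final clause

Fix: Swap the clauses: ORDER BY first, then LIMIT

Corrected query:
SELECT * FROM orders ORDER BY total DESC LIMIT 3

Result:
id | customer | product  | quantity | total  
---+----------+----------+----------+--------
5  | Carol    | Monitor  | 7        | 1849.03
6  | Carol    | Keyboard | 3        | 1798.26
1  | Grace    | Charger  | 4        | 1651.99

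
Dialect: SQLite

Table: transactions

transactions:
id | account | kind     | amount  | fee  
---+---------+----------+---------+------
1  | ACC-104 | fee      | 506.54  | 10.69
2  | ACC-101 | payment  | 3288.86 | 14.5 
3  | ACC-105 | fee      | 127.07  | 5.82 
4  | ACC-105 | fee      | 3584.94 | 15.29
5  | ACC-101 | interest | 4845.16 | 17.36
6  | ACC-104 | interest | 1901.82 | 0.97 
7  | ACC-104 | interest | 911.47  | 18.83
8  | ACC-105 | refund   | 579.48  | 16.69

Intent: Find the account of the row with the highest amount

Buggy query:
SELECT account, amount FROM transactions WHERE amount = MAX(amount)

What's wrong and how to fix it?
Bug: MAX(amount) is an aggregate and cannot be used directly in WHERE

Fix: Wrap MAX in a scalar subquery so WHERE compares against a single value

Corrected query:
SELECT account, amount FROM transactions WHERE amount = (SELECT MAX(amount) FROM transactions)

Result:
account | amount 
--------+--------
ACC-101 | 4845.16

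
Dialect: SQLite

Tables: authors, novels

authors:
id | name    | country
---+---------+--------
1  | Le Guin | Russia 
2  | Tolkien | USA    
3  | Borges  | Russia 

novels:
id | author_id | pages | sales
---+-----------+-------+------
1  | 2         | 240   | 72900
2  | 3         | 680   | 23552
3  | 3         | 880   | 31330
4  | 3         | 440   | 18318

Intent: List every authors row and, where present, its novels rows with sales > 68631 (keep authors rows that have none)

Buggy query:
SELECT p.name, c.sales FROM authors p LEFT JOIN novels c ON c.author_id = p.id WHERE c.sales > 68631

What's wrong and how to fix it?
Bug: A WHERE condition on the right-hand table after LEFT JOIN drops unmatched parents

Fix: Put 'c.sales > 68631' in the JOIN's ON clause instead of WHERE

Corrected query:
SELECT p.name, c.sales FROM authors p LEFT JOIN novels c ON c.author_id = p.id AND c.sales > 68631

Result:
name    | sales
--------+------
Le Guin | NULL 
Tolkien | 72900
Borges  | NULL 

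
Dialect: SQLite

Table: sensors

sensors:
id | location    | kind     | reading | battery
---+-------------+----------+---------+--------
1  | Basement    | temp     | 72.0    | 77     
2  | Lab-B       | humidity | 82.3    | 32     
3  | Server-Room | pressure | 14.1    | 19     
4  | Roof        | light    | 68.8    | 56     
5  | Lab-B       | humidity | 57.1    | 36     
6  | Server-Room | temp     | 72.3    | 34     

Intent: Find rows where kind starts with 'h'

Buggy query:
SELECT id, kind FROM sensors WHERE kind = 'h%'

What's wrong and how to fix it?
Bug: '=' compares the literal string including the % character; pattern matching needs LIKE

Fix: Replace '=' with LIKE so 'h%' is treated as a pattern

Corrected query:
SELECT id, kind FROM sensors WHERE kind LIKE 'h%'

Result:
id | kind    
---+---------
2  | humidity
5  | humidity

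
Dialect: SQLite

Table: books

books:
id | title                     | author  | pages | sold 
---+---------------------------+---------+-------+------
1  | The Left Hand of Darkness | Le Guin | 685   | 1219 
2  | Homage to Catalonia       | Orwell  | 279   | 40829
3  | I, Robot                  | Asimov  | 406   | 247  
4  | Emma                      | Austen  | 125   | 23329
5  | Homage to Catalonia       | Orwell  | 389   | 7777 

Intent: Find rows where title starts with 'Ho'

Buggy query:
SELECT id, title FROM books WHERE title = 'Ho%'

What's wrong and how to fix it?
Bug: Wildcards only work with LIKE; '=' treats '%' as a literal character

Fix: Use LIKE for wildcard pattern matching

Corrected query:
SELECT id, title FROM books WHERE title LIKE 'Ho%'

Result:
id | title              
---+--------------------
2  | Homage to Catalonia
5  | Homage to Catalonia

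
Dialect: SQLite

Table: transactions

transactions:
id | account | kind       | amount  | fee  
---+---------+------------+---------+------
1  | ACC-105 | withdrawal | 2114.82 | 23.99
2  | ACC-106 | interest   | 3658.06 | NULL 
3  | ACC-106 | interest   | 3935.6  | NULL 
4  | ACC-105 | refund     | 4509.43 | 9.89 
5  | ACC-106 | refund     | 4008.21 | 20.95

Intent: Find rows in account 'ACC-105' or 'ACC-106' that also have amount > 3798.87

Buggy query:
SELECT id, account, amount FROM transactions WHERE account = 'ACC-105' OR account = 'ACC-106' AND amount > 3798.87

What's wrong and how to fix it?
Bug: AND binds tighter than OR, so this parses as account = 'ACC-105' OR (account = 'ACC-106' AND amount > 3798.87)

Fix: Add parentheses around the OR so the AND applies to both alternatives

Corrected query:
SELECT id, account, amount FROM transactions WHERE (account = 'ACC-105' OR account = 'ACC-106') AND amount > 3798.87

Result:
id | account | amount 
---+---------+--------
3  | ACC-106 | 3935.6 
4  | ACC-105 | 4509.43
5  | ACC-106 | 4008.21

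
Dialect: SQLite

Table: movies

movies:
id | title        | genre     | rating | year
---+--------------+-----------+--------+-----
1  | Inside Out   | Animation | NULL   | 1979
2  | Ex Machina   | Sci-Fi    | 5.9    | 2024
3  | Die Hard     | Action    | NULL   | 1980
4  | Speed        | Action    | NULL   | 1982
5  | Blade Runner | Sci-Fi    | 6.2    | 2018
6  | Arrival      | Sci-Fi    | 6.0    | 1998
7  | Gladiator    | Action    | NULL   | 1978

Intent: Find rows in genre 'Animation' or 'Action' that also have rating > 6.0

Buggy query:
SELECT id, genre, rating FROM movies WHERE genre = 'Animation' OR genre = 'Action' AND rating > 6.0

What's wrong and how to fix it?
Bug: Without parentheses, AND is evaluated before OR, so the rating filter only applies to the 'Action' branch

Fix: Group the OR with parentheses (or use IN), then AND the threshold

Corrected query:
SELECT id, genre, rating FROM movies WHERE (genre = 'Animation' OR genre = 'Action') AND rating > 6.0

Result:
(no rows)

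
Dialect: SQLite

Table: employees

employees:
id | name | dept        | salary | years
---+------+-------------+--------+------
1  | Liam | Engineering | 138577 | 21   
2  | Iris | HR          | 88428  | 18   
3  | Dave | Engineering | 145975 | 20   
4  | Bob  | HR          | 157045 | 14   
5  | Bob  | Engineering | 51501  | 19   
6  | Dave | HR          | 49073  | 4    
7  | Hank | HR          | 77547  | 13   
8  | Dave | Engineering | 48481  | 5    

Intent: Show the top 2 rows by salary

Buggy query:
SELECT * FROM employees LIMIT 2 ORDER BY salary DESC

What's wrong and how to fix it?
Bug: ORDER BY cannot follow LIMIT; LIMIT is the final clause

Fix: Sort with ORDER BY, then apply LIMIT

Corrected query:
SELECT * FROM employees ORDER BY salary DESC LIMIT 2

Result:
id | name | dept        | salary | years
---+------+-------------+--------+------
4  | Bob  | HR          | 157045 | 14   
3  | Dave | Engineering | 145975 | 20   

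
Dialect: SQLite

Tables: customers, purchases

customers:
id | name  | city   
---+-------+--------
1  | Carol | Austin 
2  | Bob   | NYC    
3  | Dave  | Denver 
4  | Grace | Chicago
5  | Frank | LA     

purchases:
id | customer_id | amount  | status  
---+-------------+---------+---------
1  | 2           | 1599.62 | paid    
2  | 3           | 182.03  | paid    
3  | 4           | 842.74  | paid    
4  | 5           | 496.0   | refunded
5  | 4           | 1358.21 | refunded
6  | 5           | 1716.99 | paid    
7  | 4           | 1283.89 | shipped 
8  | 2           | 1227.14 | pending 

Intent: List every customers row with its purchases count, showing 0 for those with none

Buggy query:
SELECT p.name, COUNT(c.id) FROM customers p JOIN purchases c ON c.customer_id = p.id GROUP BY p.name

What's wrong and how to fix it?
Bug: INNER JOIN drops customers rows that have no matching purchases rows

Fix: Switch to LEFT JOIN to retain unmatched parent rows

Corrected query:
SELECT p.name, COUNT(c.id) FROM customers p LEFT JOIN purchases c ON c.customer_id = p.id GROUP BY p.name

Result:
name  | COUNT(c.id)
------+------------
Bob   | 2          
Carol | 0          
Dave  | 1          
Frank | 2          
Grace | 3          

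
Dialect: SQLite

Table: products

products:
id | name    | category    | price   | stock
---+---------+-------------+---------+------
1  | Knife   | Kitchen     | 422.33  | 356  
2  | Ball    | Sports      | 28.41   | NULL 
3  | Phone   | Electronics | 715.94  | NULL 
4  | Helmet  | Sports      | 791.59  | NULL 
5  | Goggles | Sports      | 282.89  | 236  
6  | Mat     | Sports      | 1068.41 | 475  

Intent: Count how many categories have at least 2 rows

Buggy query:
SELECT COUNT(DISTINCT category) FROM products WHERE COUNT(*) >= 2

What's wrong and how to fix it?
Bug: WHERE filters individual rows, not groups, so a group-level COUNT is invalid there

Fix: Use a subquery that GROUPs and filters with HAVING, then count its rows

Corrected query:
SELECT COUNT(*) FROM (SELECT category FROM products GROUP BY category HAVING COUNT(*) >= 2)

Result:
COUNT(*)
--------
1       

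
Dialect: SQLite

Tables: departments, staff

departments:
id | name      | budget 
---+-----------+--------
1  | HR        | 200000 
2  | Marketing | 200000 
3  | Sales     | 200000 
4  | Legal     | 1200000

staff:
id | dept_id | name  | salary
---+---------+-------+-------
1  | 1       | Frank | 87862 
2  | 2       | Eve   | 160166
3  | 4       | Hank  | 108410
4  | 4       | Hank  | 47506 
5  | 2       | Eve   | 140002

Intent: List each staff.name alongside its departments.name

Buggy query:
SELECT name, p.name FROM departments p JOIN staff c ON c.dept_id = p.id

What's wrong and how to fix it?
Bug: 'name' exists in both joined tables, so the database can't tell which one is meant

Fix: Prefix ambiguous columns with the table alias

Corrected query:
SELECT c.name, p.name FROM departments p JOIN staff c ON c.dept_id = p.id

Result:
name  | name     
------+----------
Frank | HR       
Eve   | Marketing
Hank  | Legal    
Hank  | Legal    
Eve   | Marketing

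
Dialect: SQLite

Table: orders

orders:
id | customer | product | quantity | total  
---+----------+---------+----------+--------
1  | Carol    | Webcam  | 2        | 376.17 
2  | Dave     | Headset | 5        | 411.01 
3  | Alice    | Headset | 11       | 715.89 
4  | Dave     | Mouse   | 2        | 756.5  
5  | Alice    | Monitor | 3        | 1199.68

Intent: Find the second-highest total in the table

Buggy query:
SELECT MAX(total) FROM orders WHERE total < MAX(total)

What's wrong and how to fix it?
Bug: The inner MAX is an aggregate inside WHERE, which is not allowed

Fix: Compute the overall MAX in a subquery, then take MAX of rows below it

Corrected query:
SELECT MAX(total) FROM orders WHERE total < (SELECT MAX(total) FROM orders)

Result:
MAX(total)
----------
756.5     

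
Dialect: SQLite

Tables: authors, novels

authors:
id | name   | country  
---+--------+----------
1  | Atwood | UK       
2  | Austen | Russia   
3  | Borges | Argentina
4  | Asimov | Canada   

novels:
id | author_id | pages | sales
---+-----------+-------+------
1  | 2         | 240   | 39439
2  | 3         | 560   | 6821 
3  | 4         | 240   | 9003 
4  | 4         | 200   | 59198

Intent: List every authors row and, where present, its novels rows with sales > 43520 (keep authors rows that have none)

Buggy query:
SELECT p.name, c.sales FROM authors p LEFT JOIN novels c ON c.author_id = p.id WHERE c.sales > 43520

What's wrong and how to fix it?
Bug: A WHERE condition on the right-hand table after LEFT JOIN drops unmatched parents

Fix: Move the right-table condition into the ON clause so unmatched parents are kept

Corrected query:
SELECT p.name, c.sales FROM authors p LEFT JOIN novels c ON c.author_id = p.id AND c.sales > 43520

Result:
name   | sales
-------+------
Atwood | NULL 
Austen | NULL 
Borges | NULL 
Asimov | 59198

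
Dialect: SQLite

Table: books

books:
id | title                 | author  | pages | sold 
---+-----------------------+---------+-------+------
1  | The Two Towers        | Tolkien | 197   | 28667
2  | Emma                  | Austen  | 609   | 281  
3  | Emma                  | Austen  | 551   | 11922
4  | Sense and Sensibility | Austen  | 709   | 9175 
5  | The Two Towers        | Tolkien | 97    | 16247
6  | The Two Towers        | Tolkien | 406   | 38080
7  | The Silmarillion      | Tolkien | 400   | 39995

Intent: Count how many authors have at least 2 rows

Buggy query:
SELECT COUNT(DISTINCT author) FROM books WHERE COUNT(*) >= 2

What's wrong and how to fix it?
Bug: WHERE filters individual rows, not groups, so a group-level COUNT is invalid there

Fix: Use a subquery that GROUPs and filters with HAVING, then count its rows

Corrected query:
SELECT COUNT(*) FROM (SELECT author FROM books GROUP BY author HAVING COUNT(*) >= 2)

Result:
COUNT(*)
--------
2       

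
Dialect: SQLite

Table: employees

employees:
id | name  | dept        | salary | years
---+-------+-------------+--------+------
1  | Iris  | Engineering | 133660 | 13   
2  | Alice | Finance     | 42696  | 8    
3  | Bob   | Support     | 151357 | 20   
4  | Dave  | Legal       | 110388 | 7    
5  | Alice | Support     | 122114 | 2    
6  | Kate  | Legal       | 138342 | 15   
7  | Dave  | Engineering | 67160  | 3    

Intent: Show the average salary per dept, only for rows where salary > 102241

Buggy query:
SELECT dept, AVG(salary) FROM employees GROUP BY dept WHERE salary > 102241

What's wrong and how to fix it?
Bug: WHERE cannot follow GROUP BY

Fix: Move the WHERE clause before GROUP BY

Corrected query:
SELECT dept, AVG(salary) FROM employees WHERE salary > 102241 GROUP BY dept

Result:
dept        | AVG(salary)
------------+------------
Engineering | 133660     
Legal       | 124365     
Support     | 136735.5   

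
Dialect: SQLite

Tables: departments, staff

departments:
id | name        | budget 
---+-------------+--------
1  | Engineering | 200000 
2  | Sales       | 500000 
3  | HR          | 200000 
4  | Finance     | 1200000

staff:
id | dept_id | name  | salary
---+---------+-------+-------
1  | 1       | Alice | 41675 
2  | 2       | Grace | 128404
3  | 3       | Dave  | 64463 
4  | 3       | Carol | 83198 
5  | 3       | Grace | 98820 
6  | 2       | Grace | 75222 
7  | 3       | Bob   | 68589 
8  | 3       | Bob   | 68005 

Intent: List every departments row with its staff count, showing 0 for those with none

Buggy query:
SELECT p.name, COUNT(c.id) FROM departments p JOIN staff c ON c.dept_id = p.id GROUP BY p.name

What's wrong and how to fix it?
Bug: An inner join excludes parents with zero children

Fix: Use LEFT JOIN so parents without children still appear (COUNT(c.id) gives 0)

Corrected query:
SELECT p.name, COUNT(c.id) FROM departments p LEFT JOIN staff c ON c.dept_id = p.id GROUP BY p.name

Result:
name        | COUNT(c.id)
------------+------------
Engineering | 1          
Finance     | 0          
HR          | 5          
Sales       | 2          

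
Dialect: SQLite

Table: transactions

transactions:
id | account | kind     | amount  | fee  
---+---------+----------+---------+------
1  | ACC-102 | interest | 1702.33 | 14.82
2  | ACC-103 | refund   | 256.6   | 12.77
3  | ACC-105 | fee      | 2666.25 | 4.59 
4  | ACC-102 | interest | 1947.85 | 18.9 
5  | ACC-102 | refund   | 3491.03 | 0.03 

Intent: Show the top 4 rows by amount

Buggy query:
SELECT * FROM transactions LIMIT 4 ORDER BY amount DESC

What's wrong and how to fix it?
Bug: LIMIT must come after ORDER BY

Fix: Swap the clauses: ORDER BY first, then LIMIT

Corrected query:
SELECT * FROM transactions ORDER BY amount DESC LIMIT 4

Result:
id | account | kind     | amount  | fee  
---+---------+----------+---------+------
5  | ACC-102 | refund   | 3491.03 | 0.03 
3  | ACC-105 | fee      | 2666.25 | 4.59 
4  | ACC-102 | interest | 1947.85 | 18.9 
1  | ACC-102 | interest | 1702.33 | 14.82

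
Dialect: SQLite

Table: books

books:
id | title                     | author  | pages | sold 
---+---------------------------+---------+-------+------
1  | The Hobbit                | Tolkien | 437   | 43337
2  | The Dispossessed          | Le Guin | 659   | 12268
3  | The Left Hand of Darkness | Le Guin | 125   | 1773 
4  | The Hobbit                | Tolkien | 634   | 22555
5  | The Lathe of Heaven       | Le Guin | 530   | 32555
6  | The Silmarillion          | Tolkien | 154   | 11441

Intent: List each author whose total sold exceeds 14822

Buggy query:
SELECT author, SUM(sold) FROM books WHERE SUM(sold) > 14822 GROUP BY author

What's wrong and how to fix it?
Bug: Aggregate functions cannot appear in a WHERE clause

Fix: Move the aggregate condition to a HAVING clause

Corrected query:
SELECT author, SUM(sold) FROM books GROUP BY author HAVING SUM(sold) > 14822

Result:
author  | SUM(sold)
--------+----------
Le Guin | 46596    
Tolkien | 77333    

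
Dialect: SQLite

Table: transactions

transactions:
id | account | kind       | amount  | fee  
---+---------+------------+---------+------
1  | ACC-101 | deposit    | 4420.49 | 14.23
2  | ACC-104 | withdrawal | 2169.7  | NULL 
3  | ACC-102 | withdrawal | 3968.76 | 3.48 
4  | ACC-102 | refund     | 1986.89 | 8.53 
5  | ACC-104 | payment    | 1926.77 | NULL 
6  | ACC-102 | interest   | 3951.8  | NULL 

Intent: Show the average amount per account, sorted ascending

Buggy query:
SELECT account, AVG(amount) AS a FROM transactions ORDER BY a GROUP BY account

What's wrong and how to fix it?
Bug: GROUP BY must precede ORDER BY

Fix: Reorder: SELECT … FROM … GROUP BY … ORDER BY …

Corrected query:
SELECT account, AVG(amount) AS a FROM transactions GROUP BY account ORDER BY a

Result:
account | a          
--------+------------
ACC-104 | 2048.235   
ACC-102 | 3302.483333
ACC-101 | 4420.49    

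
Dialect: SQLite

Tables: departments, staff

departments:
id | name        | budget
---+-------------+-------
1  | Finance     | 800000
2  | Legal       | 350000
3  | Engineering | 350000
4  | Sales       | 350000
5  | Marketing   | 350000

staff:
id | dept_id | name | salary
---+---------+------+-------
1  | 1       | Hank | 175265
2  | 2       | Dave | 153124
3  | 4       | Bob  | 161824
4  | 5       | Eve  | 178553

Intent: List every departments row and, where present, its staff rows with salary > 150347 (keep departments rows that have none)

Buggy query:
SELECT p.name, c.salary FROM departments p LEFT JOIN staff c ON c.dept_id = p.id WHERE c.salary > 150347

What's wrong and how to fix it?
Bug: Filtering c.salary in WHERE discards the NULL rows produced by LEFT JOIN, turning it into an inner join

Fix: Move the right-table condition into the ON clause so unmatched parents are kept

Corrected query:
SELECT p.name, c.salary FROM departments p LEFT JOIN staff c ON c.dept_id = p.id AND c.salary > 150347

Result:
name        | salary
------------+-------
Finance     | 175265
Legal       | 153124
Engineering | NULL  
Sales       | 161824
Marketing   | 178553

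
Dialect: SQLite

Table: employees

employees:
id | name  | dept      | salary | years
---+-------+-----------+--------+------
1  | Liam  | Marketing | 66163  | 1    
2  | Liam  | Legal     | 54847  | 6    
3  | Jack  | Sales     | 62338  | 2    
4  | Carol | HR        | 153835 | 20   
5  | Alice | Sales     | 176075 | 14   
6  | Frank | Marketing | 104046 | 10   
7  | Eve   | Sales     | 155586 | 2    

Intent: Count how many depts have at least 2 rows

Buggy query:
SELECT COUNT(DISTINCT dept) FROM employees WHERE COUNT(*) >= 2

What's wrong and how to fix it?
Bug: WHERE filters individual rows, not groups, so a group-level COUNT is invalid there

Fix: Group first with HAVING COUNT(*) >= 2, then COUNT the resulting groups

Corrected query:
SELECT COUNT(*) FROM (SELECT dept FROM employees GROUP BY dept HAVING COUNT(*) >= 2)

Result:
COUNT(*)
--------
2       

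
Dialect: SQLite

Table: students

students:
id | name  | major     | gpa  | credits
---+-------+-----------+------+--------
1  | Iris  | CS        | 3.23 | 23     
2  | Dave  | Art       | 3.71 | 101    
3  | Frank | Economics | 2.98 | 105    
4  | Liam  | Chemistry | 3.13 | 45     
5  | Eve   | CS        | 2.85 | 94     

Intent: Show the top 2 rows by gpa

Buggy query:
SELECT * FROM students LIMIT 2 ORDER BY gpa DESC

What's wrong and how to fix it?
Bug: LIMIT must come after ORDER BY

Fix: Sort with ORDER BY, then apply LIMIT

Corrected query:
SELECT * FROM students ORDER BY gpa DESC LIMIT 2

Result:
id | name | major | gpa  | credits
---+------+-------+------+--------
2  | Dave | Art   | 3.71 | 101    
1  | Iris | CS    | 3.23 | 23     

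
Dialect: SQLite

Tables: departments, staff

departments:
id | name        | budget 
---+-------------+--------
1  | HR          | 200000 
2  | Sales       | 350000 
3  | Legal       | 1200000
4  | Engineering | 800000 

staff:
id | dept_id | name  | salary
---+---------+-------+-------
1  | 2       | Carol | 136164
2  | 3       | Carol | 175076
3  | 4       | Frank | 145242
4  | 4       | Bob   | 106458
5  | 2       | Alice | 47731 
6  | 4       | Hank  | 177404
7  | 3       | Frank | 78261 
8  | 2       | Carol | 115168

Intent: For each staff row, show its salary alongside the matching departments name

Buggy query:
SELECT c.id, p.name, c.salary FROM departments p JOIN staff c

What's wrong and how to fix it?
Bug: JOIN with no ON clause produces a cartesian product; every staff row pairs with every departments row

Fix: Add ON c.dept_id = p.id to the JOIN

Corrected query:
SELECT c.id, p.name, c.salary FROM departments p JOIN staff c ON c.dept_id = p.id

Result:
id | name        | salary
---+-------------+-------
1  | Sales       | 136164
2  | Legal       | 175076
3  | Engineering | 145242
4  | Engineering | 106458
5  | Sales       | 47731 
6  | Engineering | 177404
7  | Legal       | 78261 
8  | Sales       | 115168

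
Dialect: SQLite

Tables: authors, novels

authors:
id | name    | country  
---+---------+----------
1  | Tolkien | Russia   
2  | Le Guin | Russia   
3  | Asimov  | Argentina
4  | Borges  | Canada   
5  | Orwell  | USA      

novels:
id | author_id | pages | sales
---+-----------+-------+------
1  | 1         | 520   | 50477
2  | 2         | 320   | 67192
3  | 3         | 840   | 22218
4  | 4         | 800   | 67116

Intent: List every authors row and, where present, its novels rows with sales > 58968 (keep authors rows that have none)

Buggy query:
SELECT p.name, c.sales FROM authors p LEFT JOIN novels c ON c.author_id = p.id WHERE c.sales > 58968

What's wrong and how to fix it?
Bug: Filtering c.sales in WHERE discards the NULL rows produced by LEFT JOIN, turning it into an inner join

Fix: Move the right-table condition into the ON clause so unmatched parents are kept

Corrected query:
SELECT p.name, c.sales FROM authors p LEFT JOIN novels c ON c.author_id = p.id AND c.sales > 58968

Result:
name    | sales
--------+------
Tolkien | NULL 
Le Guin | 67192
Asimov  | NULL 
Borges  | 67116
Orwell  | NULL 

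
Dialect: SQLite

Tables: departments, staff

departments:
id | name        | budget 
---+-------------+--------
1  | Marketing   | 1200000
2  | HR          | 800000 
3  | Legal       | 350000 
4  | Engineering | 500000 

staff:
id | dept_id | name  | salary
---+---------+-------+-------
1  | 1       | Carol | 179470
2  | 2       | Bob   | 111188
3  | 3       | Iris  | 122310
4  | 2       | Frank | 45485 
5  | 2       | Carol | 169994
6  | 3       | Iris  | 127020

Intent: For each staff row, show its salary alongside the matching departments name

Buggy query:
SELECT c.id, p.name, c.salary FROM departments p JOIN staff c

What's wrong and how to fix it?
Bug: Missing join condition: each staff row is matched to all departments rows instead of just its own

Fix: Add ON c.dept_id = p.id to the JOIN

Corrected query:
SELECT c.id, p.name, c.salary FROM departments p JOIN staff c ON c.dept_id = p.id

Result:
id | name      | salary
---+-----------+-------
1  | Marketing | 179470
2  | HR        | 111188
3  | Legal     | 122310
4  | HR        | 45485 
5  | HR        | 169994
6  | Legal     | 127020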